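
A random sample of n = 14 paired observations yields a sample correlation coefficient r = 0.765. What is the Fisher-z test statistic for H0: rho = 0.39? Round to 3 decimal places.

1.978

Fisher z: atanh(0.765) = 1.008160, atanh(0.39) = 0.411800
z = (z_r − z_0)·√(n−3) = (1.008160 − 0.411800)·√11 = 0.596360 · 3.316625 = 1.978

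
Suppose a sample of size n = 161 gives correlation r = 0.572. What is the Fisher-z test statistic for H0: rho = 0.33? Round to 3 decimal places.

3.867

z_r = atanh(0.572) = 0.650490,  z_0 = atanh(0.33) = 0.342828
SE = 1/√(n−3) = 1/√158 = 0.079556
z = (z_r − z_0)/SE = (0.650490 − 0.342828) / 0.079556 = 0.307662 / 0.079556 = 3.867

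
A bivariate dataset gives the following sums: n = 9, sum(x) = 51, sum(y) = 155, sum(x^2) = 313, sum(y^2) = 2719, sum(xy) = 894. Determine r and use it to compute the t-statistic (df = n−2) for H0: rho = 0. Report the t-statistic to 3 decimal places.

S_xy = nΣxy − ΣxΣy = 9·894 − 51·155 = 8046 − 7905 = 141
S_xx = nΣx² − (Σx)² = 9·313 − 51² = 2817 − 2601 = 216
S_yy = nΣy² − (Σy)² = 9·2719 − 155² = 24471 − 24025 = 446
r = S_xy / √(S_xx·S_yy) = 141 / √(216·446) = 141 / √96336 = 141 / 310.3804 = 0.4543
t = r·√(n−2)/√(1−r²) = 0.4543·√7 / √(1−0.206388) = 1.201965 / 0.890849 = 1.349

1.349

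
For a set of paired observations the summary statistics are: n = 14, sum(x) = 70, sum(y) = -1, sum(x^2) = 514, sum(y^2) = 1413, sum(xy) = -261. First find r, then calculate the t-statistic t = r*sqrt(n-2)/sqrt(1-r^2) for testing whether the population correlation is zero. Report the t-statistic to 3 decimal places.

S_xy = nΣxy − ΣxΣy = 14·(-261) − 70·(-1) = -3654 − (-70) = -3584
S_xx = nΣx² − (Σx)² = 14·514 − 70² = 7196 − 4900 = 2296
S_yy = nΣy² − (Σy)² = 14·1413 − (-1)² = 19782 − 1 = 19781
r = S_xy / √(S_xx·S_yy) = -3584 / √(2296·19781) = -3584 / √45417176 = -3584 / 6739.2267 = -0.5318
t = r·√(n−2)/√(1−r²) = -0.5318·√12 / √(1−0.282811) = -1.842209 / 0.846870 = -2.175

-2.175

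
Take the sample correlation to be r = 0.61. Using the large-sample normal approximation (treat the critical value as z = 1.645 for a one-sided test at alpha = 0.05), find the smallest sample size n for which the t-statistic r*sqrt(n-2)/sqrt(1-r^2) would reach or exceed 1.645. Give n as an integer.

r√(n−2)/√(1−r²) ≥ 1.645  ⇔  n−2 ≥ (1.645)²·(1−r²)/r²
(1−r²)/r² = (1−0.3721)/0.3721 = 1.6874
n ≥ 2 + 2.706025·1.6874 = 2 + 4.5661 = 6.5661
⌈6.5661⌉ = 7

7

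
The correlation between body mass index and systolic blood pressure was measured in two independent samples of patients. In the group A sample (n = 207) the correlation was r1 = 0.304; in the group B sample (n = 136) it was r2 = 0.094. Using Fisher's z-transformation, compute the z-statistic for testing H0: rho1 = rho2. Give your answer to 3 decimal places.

1.971

Fisher z-transforms: z1 = atanh(0.304) = 0.313921, z2 = atanh(0.094) = 0.094278; difference d = 0.219643
Var(d) = 1/204 + 1/133 = 0.0049020 + 0.0075188 = 0.0124208
z = d/√Var(d) = 0.219643 / √0.0124208 = 0.219643 / 0.111449 = 1.971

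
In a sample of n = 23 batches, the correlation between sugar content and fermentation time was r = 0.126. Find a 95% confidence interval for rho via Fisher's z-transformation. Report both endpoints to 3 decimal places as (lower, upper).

z_r = atanh(0.126) = 0.126673;  SE = 1/√(n−3) = 1/√20 = 0.223607
z-limits: 0.126673 ± 1.960·0.223607 = 0.126673 ± 0.438270 = [-0.311597, 0.564943]
ρ-limits: (tanh -0.311597, tanh 0.564943) = (-0.302, 0.512)

(-0.302, 0.512)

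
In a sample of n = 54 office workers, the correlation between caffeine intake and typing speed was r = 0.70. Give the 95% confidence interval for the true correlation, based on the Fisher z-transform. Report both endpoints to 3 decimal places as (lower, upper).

z_r = atanh(0.70) = 0.867301;  SE = 1/√(n−3) = 1/√51 = 0.140028
z-limits: 0.867301 ± 1.960·0.140028 = 0.867301 ± 0.274455 = [0.592846, 1.141756]
ρ-limits: (tanh 0.592846, tanh 1.141756) = (0.532, 0.815)

(0.532, 0.815)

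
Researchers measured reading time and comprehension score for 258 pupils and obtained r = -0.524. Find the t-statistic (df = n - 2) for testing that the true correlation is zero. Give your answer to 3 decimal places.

-9.844

t = r·√(n−2) / √(1−r²) with r = -0.524, n = 258
  = -0.524·√256 / √(1 − 0.274576)
  = -0.524·16.000000 / 0.851718
  = -8.384000 / 0.851718 = -9.844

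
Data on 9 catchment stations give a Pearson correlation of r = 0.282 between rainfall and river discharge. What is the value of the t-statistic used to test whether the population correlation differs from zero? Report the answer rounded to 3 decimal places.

1 − r² = 1 − 0.079524 = 0.920476;  √(1−r²) = 0.959414
√(n−2) = √7 = 2.645751
t = r·√(n−2)/√(1−r²) = 0.282 · 2.645751 / 0.959414 = 0.778

0.778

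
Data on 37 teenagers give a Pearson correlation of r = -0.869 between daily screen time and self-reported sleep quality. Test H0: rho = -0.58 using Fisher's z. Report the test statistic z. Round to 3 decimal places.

-3.886

Fisher z: atanh(-0.869) = -1.328981, atanh(-0.58) = -0.662463
z = (z_r − z_0)·√(n−3) = (-1.328981 − (-0.662463))·√34 = -0.666518 · 5.830952 = -3.886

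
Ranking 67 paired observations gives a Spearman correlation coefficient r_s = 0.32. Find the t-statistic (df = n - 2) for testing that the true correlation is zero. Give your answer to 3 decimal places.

1 − r_s² = 1 − 0.1024 = 0.8976;  √(1−r_s²) = 0.947418
√(n−2) = √65 = 8.062258
t = r_s·√(n−2)/√(1−r_s²) = 0.32 · 8.062258 / 0.947418 = 2.723

2.723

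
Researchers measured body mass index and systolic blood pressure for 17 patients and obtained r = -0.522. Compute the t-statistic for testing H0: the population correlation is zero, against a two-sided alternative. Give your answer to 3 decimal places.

-2.370

t = r·√(n−2) / √(1−r²) with r = -0.522, n = 17
  = -0.522·√15 / √(1 − 0.272484)
  = -0.522·3.872983 / 0.852945
  = -2.021697 / 0.852945 = -2.370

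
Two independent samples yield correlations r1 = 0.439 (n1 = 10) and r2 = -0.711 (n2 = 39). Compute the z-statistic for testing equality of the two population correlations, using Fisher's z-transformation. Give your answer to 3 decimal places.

3.293

Fisher z-transforms: z1 = atanh(0.439) = 0.470991, z2 = atanh(-0.711) = -0.889203; difference d = 1.360194
Var(d) = 1/7 + 1/36 = 0.1428571 + 0.0277778 = 0.1706349
z = d/√Var(d) = 1.360194 / √0.1706349 = 1.360194 / 0.413080 = 3.293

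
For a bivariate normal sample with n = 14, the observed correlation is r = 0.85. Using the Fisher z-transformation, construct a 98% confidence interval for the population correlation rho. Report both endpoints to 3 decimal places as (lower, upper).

(0.504, 0.961)

z_r = atanh(0.85) = 1.256153;  SE = 1/√(n−3) = 1/√11 = 0.301511
z-limits: 1.256153 ± 2.326·0.301511 = 1.256153 ± 0.701315 = [0.554838, 1.957468]
ρ-limits: (tanh 0.554838, tanh 1.957468) = (0.504, 0.961)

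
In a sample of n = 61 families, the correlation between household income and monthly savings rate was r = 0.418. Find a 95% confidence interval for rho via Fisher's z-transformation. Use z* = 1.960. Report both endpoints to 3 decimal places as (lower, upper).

Fisher z: z_r = atanh(r) = ½·ln((1+0.418)/(1−0.418)) = 0.445266
SE(z) = 1/√(n−3) = 1/√58 = 0.131306
95% ⇒ z* = 1.960; margin = 1.960·0.131306 = 0.257360
CI on z-scale: (0.187906, 0.702626)
Back-transform: tanh(0.187906) = 0.185725, tanh(0.702626) = 0.606032

(0.186, 0.606)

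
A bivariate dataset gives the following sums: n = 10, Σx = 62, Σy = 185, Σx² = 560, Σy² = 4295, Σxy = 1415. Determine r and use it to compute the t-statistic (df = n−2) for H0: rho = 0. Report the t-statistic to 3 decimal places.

Numerator: nΣxy − (Σx)(Σy) = 10·1415 − (62)(185) = 2680
Denominator: √[(nΣx²−(Σx)²)(nΣy²−(Σy)²)]
  nΣx²−(Σx)² = 10·560 − 3844 = 1756;  nΣy²−(Σy)² = 10·4295 − 34225 = 8725
  √(1756·8725) = √15321100 = 3914.2177
r = 2680 / 3914.2177 = 0.6847
t = r·√(n−2)/√(1−r²) = 0.6847·√8 / √(1−0.468814) = 1.936624 / 0.728825 = 2.657

2.657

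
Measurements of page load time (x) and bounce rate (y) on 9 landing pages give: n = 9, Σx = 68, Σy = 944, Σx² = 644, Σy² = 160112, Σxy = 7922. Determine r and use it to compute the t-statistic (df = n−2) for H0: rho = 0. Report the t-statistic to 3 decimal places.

0.771

S_xy = nΣxy − ΣxΣy = 9·7922 − 68·944 = 71298 − 64192 = 7106
S_xx = nΣx² − (Σx)² = 9·644 − 68² = 5796 − 4624 = 1172
S_yy = nΣy² − (Σy)² = 9·160112 − 944² = 1441008 − 891136 = 549872
r = S_xy / √(S_xx·S_yy) = 7106 / √(1172·549872) = 7106 / √644449984 = 7106 / 25386.0195 = 0.2799
t = r·√(n−2)/√(1−r²) = 0.2799·√7 / √(1−0.078344) = 0.740546 / 0.960029 = 0.771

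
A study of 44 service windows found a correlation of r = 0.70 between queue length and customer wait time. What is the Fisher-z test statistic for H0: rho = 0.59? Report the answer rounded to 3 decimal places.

1.214

Fisher z: atanh(0.70) = 0.867301, atanh(0.59) = 0.677666
z = (z_r − z_0)·√(n−3) = (0.867301 − 0.677666)·√41 = 0.189635 · 6.403124 = 1.214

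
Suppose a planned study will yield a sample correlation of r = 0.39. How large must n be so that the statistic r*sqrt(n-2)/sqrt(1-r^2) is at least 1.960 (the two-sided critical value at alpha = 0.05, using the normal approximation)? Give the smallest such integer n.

Need r·√(n−2)/√(1−r²) ≥ 1.960
√(n−2) ≥ 1.960·√(1−0.1521) / 0.39 = 1.960·0.920815 / 0.39 = 4.6277
n−2 ≥ 21.4156  ⇒  n ≥ 23.4156
Smallest integer n = 24

24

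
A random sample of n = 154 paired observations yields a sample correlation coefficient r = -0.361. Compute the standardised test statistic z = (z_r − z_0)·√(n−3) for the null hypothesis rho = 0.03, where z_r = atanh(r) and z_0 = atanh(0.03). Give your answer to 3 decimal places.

-5.014

z_r = atanh(-0.361) = -0.378035,  z_0 = atanh(0.03) = 0.030009
SE = 1/√(n−3) = 1/√151 = 0.081379
z = (z_r − z_0)/SE = (-0.378035 − 0.030009) / 0.081379 = -0.408044 / 0.081379 = -5.014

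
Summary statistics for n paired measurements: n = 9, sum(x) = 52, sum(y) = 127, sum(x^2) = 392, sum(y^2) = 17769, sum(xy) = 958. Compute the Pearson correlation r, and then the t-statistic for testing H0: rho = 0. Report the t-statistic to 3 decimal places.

Numerator: nΣxy − (Σx)(Σy) = 9·958 − (52)(127) = 2018
Denominator: √[(nΣx²−(Σx)²)(nΣy²−(Σy)²)]
  nΣx²−(Σx)² = 9·392 − 2704 = 824;  nΣy²−(Σy)² = 9·17769 − 16129 = 143792
  √(824·143792) = √118484608 = 10885.0635
r = 2018 / 10885.0635 = 0.1854
t = r·√(n−2)/√(1−r²) = 0.1854·√7 / √(1−0.034373) = 0.490522 / 0.982663 = 0.499

0.499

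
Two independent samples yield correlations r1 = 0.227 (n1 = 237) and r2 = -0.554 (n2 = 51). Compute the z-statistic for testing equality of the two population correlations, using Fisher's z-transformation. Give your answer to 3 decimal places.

5.397

Fisher z-transforms: z1 = atanh(0.227) = 0.231024, z2 = atanh(-0.554) = -0.624134; difference d = 0.855158
Var(d) = 1/234 + 1/48 = 0.0042735 + 0.0208333 = 0.0251068
z = d/√Var(d) = 0.855158 / √0.0251068 = 0.855158 / 0.158451 = 5.397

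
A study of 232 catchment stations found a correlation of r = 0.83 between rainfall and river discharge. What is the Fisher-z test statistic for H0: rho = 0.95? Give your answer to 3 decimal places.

z_r = atanh(0.83) = 1.188136,  z_0 = atanh(0.95) = 1.831781
SE = 1/√(n−3) = 1/√229 = 0.066082
z = (z_r − z_0)/SE = (1.188136 − 1.831781) / 0.066082 = -0.643645 / 0.066082 = -9.740

-9.740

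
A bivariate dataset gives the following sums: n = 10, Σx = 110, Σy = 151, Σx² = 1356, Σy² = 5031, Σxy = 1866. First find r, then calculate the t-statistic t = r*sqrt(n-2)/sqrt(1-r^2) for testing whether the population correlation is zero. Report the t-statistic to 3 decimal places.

S_xy = nΣxy − ΣxΣy = 10·1866 − 110·151 = 18660 − 16610 = 2050
S_xx = nΣx² − (Σx)² = 10·1356 − 110² = 13560 − 12100 = 1460
S_yy = nΣy² − (Σy)² = 10·5031 − 151² = 50310 − 22801 = 27509
r = S_xy / √(S_xx·S_yy) = 2050 / √(1460·27509) = 2050 / √40163140 = 2050 / 6337.4395 = 0.3235
t = r·√(n−2)/√(1−r²) = 0.3235·√8 / √(1−0.104652) = 0.914996 / 0.946228 = 0.967

0.967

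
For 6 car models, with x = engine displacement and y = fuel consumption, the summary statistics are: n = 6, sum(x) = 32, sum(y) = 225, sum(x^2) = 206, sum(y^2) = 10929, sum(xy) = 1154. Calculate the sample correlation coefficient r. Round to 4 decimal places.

Numerator: nΣxy − (Σx)(Σy) = 6·1154 − (32)(225) = -276
Denominator: √[(nΣx²−(Σx)²)(nΣy²−(Σy)²)]
  nΣx²−(Σx)² = 6·206 − 1024 = 212;  nΣy²−(Σy)² = 6·10929 − 50625 = 14949
  √(212·14949) = √3169188 = 1780.2213
r = -276 / 1780.2213 = -0.1550

-0.1550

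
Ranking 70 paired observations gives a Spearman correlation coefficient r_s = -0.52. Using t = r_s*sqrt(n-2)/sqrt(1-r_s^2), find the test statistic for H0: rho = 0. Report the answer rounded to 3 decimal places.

t = r_s·√(n−2) / √(1−r_s²) with r_s = -0.52, n = 70
  = -0.52·√68 / √(1 − 0.2704)
  = -0.52·8.246211 / 0.854166
  = -4.288030 / 0.854166 = -5.020

-5.020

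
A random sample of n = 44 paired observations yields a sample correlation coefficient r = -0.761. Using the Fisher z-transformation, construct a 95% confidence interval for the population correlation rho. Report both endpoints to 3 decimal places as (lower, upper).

(-0.863, -0.600)

z_r = atanh(-0.761) = -0.998587;  SE = 1/√(n−3) = 1/√41 = 0.156174
z-limits: -0.998587 ± 1.960·0.156174 = -0.998587 ± 0.306101 = [-1.304688, -0.692486]
ρ-limits: (tanh -1.304688, tanh -0.692486) = (-0.863, -0.600)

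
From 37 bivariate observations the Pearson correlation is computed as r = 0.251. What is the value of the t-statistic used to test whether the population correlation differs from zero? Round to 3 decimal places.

1.534

t = r·√(n−2) / √(1−r²) with r = 0.251, n = 37
  = 0.251·√35 / √(1 − 0.063001)
  = 0.251·5.916080 / 0.967987
  = 1.484936 / 0.967987 = 1.534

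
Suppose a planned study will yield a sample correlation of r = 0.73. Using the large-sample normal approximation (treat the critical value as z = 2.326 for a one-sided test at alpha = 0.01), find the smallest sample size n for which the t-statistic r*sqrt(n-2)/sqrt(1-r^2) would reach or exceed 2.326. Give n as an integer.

Need r·√(n−2)/√(1−r²) ≥ 2.326
√(n−2) ≥ 2.326·√(1−0.5329) / 0.73 = 2.326·0.683447 / 0.73 = 2.1777
n−2 ≥ 4.7424  ⇒  n ≥ 6.7424
Smallest integer n = 7

7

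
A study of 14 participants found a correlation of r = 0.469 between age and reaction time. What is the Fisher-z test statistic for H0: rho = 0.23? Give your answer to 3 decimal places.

z_r = atanh(0.469) = 0.508788,  z_0 = atanh(0.23) = 0.234189
SE = 1/√(n−3) = 1/√11 = 0.301511
z = (z_r − z_0)/SE = (0.508788 − 0.234189) / 0.301511 = 0.274599 / 0.301511 = 0.911

0.911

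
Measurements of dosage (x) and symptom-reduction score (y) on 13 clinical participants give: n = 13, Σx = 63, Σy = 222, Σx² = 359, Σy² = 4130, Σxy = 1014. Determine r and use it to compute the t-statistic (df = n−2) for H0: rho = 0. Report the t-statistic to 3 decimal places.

Numerator: nΣxy − (Σx)(Σy) = 13·1014 − (63)(222) = -804
Denominator: √[(nΣx²−(Σx)²)(nΣy²−(Σy)²)]
  nΣx²−(Σx)² = 13·359 − 3969 = 698;  nΣy²−(Σy)² = 13·4130 − 49284 = 4406
  √(698·4406) = √3075388 = 1753.6784
r = -804 / 1753.6784 = -0.4585
t = r·√(n−2)/√(1−r²) = -0.4585·√11 / √(1−0.210222) = -1.520672 / 0.888695 = -1.711

-1.711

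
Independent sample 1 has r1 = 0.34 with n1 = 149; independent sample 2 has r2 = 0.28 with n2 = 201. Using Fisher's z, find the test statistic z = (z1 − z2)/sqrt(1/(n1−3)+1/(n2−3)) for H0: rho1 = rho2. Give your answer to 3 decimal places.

0.609

z1 = atanh(0.34) = 0.354093,  z2 = atanh(0.28) = 0.287682
SE = √(1/(n1−3) + 1/(n2−3)) = √(1/146 + 1/198) = √(0.0068493 + 0.0050505) = √0.0118998 = 0.109086
z = (z1 − z2)/SE = (0.354093 − 0.287682) / 0.109086 = 0.066411 / 0.109086 = 0.609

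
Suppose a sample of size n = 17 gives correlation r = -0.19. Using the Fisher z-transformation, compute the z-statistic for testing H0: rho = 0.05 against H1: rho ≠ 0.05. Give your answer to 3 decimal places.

-0.907

Fisher z: atanh(-0.19) = -0.192337, atanh(0.05) = 0.050042
z = (z_r − z_0)·√(n−3) = (-0.192337 − 0.050042)·√14 = -0.242379 · 3.741657 = -0.907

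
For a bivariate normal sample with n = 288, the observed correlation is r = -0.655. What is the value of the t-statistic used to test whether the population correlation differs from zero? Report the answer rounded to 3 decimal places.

t = r·√(n−2) / √(1−r²) with r = -0.655, n = 288
  = -0.655·√286 / √(1 − 0.429025)
  = -0.655·16.911535 / 0.755629
  = -11.077055 / 0.755629 = -14.659

-14.659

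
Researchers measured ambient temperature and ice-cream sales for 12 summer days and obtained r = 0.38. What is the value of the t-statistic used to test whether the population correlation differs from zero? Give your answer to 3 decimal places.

1.299

t = r·√(n−2) / √(1−r²) with r = 0.38, n = 12
  = 0.38·√10 / √(1 − 0.1444)
  = 0.38·3.162278 / 0.924986
  = 1.201666 / 0.924986 = 1.299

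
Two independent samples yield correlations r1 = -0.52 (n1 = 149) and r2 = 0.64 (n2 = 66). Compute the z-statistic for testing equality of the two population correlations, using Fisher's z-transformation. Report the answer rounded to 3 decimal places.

-8.853

z1 = atanh(-0.52) = -0.576340,  z2 = atanh(0.64) = 0.758174
SE = √(1/(n1−3) + 1/(n2−3)) = √(1/146 + 1/63) = √(0.0068493 + 0.0158730) = √0.0227223 = 0.150739
z = (z1 − z2)/SE = (-0.576340 − 0.758174) / 0.150739 = -1.334514 / 0.150739 = -8.853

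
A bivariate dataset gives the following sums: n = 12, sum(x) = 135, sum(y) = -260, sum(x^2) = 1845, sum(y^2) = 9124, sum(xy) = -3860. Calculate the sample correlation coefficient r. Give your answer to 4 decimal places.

-0.8762

Numerator: nΣxy − (Σx)(Σy) = 12·(-3860) − (135)(-260) = -11220
Denominator: √[(nΣx²−(Σx)²)(nΣy²−(Σy)²)]
  nΣx²−(Σx)² = 12·1845 − 18225 = 3915;  nΣy²−(Σy)² = 12·9124 − 67600 = 41888
  √(3915·41888) = √163991520 = 12805.9174
r = -11220 / 12805.9174 = -0.8762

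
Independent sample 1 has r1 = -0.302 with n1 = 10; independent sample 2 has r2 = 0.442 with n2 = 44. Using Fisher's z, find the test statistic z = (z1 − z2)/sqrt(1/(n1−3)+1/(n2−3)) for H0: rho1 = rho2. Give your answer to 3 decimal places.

-1.923

Fisher z-transforms: z1 = atanh(-0.302) = -0.311719, z2 = atanh(0.442) = 0.474714; difference d = -0.786433
Var(d) = 1/7 + 1/41 = 0.1428571 + 0.0243902 = 0.1672473
z = d/√Var(d) = -0.786433 / √0.1672473 = -0.786433 / 0.408959 = -1.923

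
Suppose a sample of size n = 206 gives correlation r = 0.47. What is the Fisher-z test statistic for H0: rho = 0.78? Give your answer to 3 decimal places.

z_r = atanh(0.47) = 0.510070,  z_0 = atanh(0.78) = 1.045371
SE = 1/√(n−3) = 1/√203 = 0.070186
z = (z_r − z_0)/SE = (0.510070 − 1.045371) / 0.070186 = -0.535301 / 0.070186 = -7.627

-7.627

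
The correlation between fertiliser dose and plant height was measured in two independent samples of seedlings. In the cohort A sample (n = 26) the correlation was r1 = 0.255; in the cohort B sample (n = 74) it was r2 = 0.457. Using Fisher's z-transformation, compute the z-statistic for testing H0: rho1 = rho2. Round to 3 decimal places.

Fisher z-transforms: z1 = atanh(0.255) = 0.260753, z2 = atanh(0.457) = 0.493513; difference d = -0.232760
Var(d) = 1/23 + 1/71 = 0.0434783 + 0.0140845 = 0.0575628
z = d/√Var(d) = -0.232760 / √0.0575628 = -0.232760 / 0.239922 = -0.970

-0.970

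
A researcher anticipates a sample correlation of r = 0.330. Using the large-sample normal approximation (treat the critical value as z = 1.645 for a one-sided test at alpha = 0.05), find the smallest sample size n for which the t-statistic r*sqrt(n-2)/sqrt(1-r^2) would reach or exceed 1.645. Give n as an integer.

25

r√(n−2)/√(1−r²) ≥ 1.645  ⇔  n−2 ≥ (1.645)²·(1−r²)/r²
(1−r²)/r² = (1−0.108900)/0.108900 = 8.1827
n ≥ 2 + 2.706025·8.1827 = 2 + 22.1426 = 24.1426
⌈24.1426⌉ = 25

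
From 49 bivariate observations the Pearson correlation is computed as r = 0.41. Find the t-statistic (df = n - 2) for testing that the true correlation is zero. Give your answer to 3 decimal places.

t = r·√(n−2) / √(1−r²) with r = 0.41, n = 49
  = 0.41·√47 / √(1 − 0.1681)
  = 0.41·6.855655 / 0.912086
  = 2.810819 / 0.912086 = 3.082

3.082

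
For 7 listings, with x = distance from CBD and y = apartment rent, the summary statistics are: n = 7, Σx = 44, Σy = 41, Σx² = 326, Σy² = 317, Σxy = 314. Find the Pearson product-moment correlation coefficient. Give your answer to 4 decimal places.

Numerator: nΣxy − (Σx)(Σy) = 7·314 − (44)(41) = 394
Denominator: √[(nΣx²−(Σx)²)(nΣy²−(Σy)²)]
  nΣx²−(Σx)² = 7·326 − 1936 = 346;  nΣy²−(Σy)² = 7·317 − 1681 = 538
  √(346·538) = √186148 = 431.4487
r = 394 / 431.4487 = 0.9132

0.9132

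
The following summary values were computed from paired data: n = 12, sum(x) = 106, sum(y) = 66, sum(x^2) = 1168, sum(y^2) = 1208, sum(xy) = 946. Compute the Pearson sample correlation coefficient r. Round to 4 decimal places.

0.8204

Numerator: nΣxy − (Σx)(Σy) = 12·946 − (106)(66) = 4356
Denominator: √[(nΣx²−(Σx)²)(nΣy²−(Σy)²)]
  nΣx²−(Σx)² = 12·1168 − 11236 = 2780;  nΣy²−(Σy)² = 12·1208 − 4356 = 10140
  √(2780·10140) = √28189200 = 5309.3502
r = 4356 / 5309.3502 = 0.8204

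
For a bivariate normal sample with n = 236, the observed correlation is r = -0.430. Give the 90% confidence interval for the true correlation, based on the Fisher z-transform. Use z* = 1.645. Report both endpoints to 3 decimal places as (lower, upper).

z_r = atanh(-0.430) = -0.459897;  SE = 1/√(n−3) = 1/√233 = 0.065512
z-limits: -0.459897 ± 1.645·0.065512 = -0.459897 ± 0.107767 = [-0.567664, -0.352130]
ρ-limits: (tanh -0.567664, tanh -0.352130) = (-0.514, -0.338)

(-0.514, -0.338)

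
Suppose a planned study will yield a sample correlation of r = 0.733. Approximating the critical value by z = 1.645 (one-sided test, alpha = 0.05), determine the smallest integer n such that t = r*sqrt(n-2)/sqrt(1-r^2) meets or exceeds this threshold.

5

Need r·√(n−2)/√(1−r²) ≥ 1.645
√(n−2) ≥ 1.645·√(1−0.537289) / 0.733 = 1.645·0.680229 / 0.733 = 1.5266
n−2 ≥ 2.3305  ⇒  n ≥ 4.3305
Smallest integer n = 5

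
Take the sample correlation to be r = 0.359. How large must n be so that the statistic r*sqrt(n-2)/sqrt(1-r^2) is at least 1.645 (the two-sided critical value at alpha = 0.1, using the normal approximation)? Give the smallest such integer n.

21

Need r·√(n−2)/√(1−r²) ≥ 1.645
√(n−2) ≥ 1.645·√(1−0.128881) / 0.359 = 1.645·0.933338 / 0.359 = 4.2767
n−2 ≥ 18.2902  ⇒  n ≥ 20.2902
Smallest integer n = 21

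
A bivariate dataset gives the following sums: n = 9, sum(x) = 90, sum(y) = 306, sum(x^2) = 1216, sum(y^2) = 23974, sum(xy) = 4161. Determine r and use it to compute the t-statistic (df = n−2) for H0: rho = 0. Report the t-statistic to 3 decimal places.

S_xy = nΣxy − ΣxΣy = 9·4161 − 90·306 = 37449 − 27540 = 9909
S_xx = nΣx² − (Σx)² = 9·1216 − 90² = 10944 − 8100 = 2844
S_yy = nΣy² − (Σy)² = 9·23974 − 306² = 215766 − 93636 = 122130
r = S_xy / √(S_xx·S_yy) = 9909 / √(2844·122130) = 9909 / √347337720 = 9909 / 18636.9987 = 0.5317
t = r·√(n−2)/√(1−r²) = 0.5317·√7 / √(1−0.282705) = 1.406746 / 0.846933 = 1.661

1.661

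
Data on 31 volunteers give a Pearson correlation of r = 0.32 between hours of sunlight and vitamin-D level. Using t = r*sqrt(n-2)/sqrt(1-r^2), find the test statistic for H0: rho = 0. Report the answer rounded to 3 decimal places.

1 − r² = 1 − 0.1024 = 0.8976;  √(1−r²) = 0.947418
√(n−2) = √29 = 5.385165
t = r·√(n−2)/√(1−r²) = 0.32 · 5.385165 / 0.947418 = 1.819

1.819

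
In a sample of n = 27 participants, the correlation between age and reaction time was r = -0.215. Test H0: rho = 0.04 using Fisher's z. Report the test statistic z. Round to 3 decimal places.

-1.266

z_r = atanh(-0.215) = -0.218408,  z_0 = atanh(0.04) = 0.040021
SE = 1/√(n−3) = 1/√24 = 0.204124
z = (z_r − z_0)/SE = (-0.218408 − 0.040021) / 0.204124 = -0.258429 / 0.204124 = -1.266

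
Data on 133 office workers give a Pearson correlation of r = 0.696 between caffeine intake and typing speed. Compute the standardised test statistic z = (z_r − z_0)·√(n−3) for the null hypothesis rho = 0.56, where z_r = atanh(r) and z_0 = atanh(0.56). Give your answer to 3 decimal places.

z_r = atanh(0.696) = 0.859500,  z_0 = atanh(0.56) = 0.632833
SE = 1/√(n−3) = 1/√130 = 0.087706
z = (z_r − z_0)/SE = (0.859500 − 0.632833) / 0.087706 = 0.226667 / 0.087706 = 2.584

2.584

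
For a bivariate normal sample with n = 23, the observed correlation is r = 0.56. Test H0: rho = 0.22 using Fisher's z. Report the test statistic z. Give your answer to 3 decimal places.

Fisher z: atanh(0.56) = 0.632833, atanh(0.22) = 0.223656
z = (z_r − z_0)·√(n−3) = (0.632833 − 0.223656)·√20 = 0.409177 · 4.472136 = 1.830

1.830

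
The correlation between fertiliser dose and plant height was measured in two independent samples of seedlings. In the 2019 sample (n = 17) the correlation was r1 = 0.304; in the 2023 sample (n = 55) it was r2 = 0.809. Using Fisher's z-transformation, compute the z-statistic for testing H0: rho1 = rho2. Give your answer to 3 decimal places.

-2.691

Fisher z-transforms: z1 = atanh(0.304) = 0.313921, z2 = atanh(0.809) = 1.124128; difference d = -0.810207
Var(d) = 1/14 + 1/52 = 0.0714286 + 0.0192308 = 0.0906594
z = d/√Var(d) = -0.810207 / √0.0906594 = -0.810207 / 0.301097 = -2.691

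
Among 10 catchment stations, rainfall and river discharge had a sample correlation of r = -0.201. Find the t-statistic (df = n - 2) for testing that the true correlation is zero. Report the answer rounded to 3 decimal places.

-0.580

1 − r² = 1 − 0.040401 = 0.959599;  √(1−r²) = 0.979591
√(n−2) = √8 = 2.828427
t = r·√(n−2)/√(1−r²) = -0.201 · 2.828427 / 0.979591 = -0.580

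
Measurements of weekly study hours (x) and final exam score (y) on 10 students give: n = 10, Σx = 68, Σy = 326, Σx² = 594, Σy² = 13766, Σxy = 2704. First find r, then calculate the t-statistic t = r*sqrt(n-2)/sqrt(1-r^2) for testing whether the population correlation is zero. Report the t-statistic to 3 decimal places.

3.288

S_xy = nΣxy − ΣxΣy = 10·2704 − 68·326 = 27040 − 22168 = 4872
S_xx = nΣx² − (Σx)² = 10·594 − 68² = 5940 − 4624 = 1316
S_yy = nΣy² − (Σy)² = 10·13766 − 326² = 137660 − 106276 = 31384
r = S_xy / √(S_xx·S_yy) = 4872 / √(1316·31384) = 4872 / √41301344 = 4872 / 6426.6122 = 0.7581
t = r·√(n−2)/√(1−r²) = 0.7581·√8 / √(1−0.574716) = 2.144231 / 0.652138 = 3.288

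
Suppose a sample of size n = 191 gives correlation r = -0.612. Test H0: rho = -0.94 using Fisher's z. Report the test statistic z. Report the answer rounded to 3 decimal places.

14.067

z_r = atanh(-0.612) = -0.712113,  z_0 = atanh(-0.94) = -1.738049
SE = 1/√(n−3) = 1/√188 = 0.072932
z = (z_r − z_0)/SE = (-0.712113 − (-1.738049)) / 0.072932 = 1.025936 / 0.072932 = 14.067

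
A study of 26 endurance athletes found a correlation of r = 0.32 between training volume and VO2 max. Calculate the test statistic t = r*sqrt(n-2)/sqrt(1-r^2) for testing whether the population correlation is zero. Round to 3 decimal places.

1 − r² = 1 − 0.1024 = 0.8976;  √(1−r²) = 0.947418
√(n−2) = √24 = 4.898979
t = r·√(n−2)/√(1−r²) = 0.32 · 4.898979 / 0.947418 = 1.655

1.655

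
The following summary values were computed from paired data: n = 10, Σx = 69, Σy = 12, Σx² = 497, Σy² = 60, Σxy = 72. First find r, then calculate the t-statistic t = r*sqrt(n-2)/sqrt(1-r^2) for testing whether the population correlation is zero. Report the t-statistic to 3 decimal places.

-1.056

Numerator: nΣxy − (Σx)(Σy) = 10·72 − (69)(12) = -108
Denominator: √[(nΣx²−(Σx)²)(nΣy²−(Σy)²)]
  nΣx²−(Σx)² = 10·497 − 4761 = 209;  nΣy²−(Σy)² = 10·60 − 144 = 456
  √(209·456) = √95304 = 308.7135
r = -108 / 308.7135 = -0.3498
t = r·√(n−2)/√(1−r²) = -0.3498·√8 / √(1−0.122360) = -0.989384 / 0.936824 = -1.056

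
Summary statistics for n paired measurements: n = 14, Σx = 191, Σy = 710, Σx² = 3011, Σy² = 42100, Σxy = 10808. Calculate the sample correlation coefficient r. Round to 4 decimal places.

S_xy = nΣxy − ΣxΣy = 14·10808 − 191·710 = 151312 − 135610 = 15702
S_xx = nΣx² − (Σx)² = 14·3011 − 191² = 42154 − 36481 = 5673
S_yy = nΣy² − (Σy)² = 14·42100 − 710² = 589400 − 504100 = 85300
r = S_xy / √(S_xx·S_yy) = 15702 / √(5673·85300) = 15702 / √483906900 = 15702 / 21997.8840 = 0.7138

0.7138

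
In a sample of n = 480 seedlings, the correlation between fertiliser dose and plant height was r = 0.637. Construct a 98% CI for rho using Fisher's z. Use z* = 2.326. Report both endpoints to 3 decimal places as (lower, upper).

z_r = atanh(0.637) = 0.753109;  SE = 1/√(n−3) = 1/√477 = 0.045787
z-limits: 0.753109 ± 2.326·0.045787 = 0.753109 ± 0.106501 = [0.646608, 0.859610]
ρ-limits: (tanh 0.646608, tanh 0.859610) = (0.569, 0.696)

(0.569, 0.696)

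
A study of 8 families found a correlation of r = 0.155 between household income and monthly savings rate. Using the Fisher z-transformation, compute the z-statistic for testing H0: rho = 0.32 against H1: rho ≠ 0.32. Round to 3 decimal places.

-0.392

z_r = atanh(0.155) = 0.156259,  z_0 = atanh(0.32) = 0.331647
SE = 1/√(n−3) = 1/√5 = 0.447214
z = (z_r − z_0)/SE = (0.156259 − 0.331647) / 0.447214 = -0.175388 / 0.447214 = -0.392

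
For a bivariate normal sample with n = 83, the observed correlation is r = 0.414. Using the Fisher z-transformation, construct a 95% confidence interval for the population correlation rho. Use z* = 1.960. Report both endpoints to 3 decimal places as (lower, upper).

Fisher z: z_r = atanh(r) = ½·ln((1+0.414)/(1−0.414)) = 0.440429
SE(z) = 1/√(n−3) = 1/√80 = 0.111803
95% ⇒ z* = 1.960; margin = 1.960·0.111803 = 0.219134
CI on z-scale: (0.221295, 0.659563)
Back-transform: tanh(0.221295) = 0.217752, tanh(0.659563) = 0.578073

(0.218, 0.578)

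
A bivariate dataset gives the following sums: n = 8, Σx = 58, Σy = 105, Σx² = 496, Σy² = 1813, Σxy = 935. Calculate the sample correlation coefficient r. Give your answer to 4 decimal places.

Numerator: nΣxy − (Σx)(Σy) = 8·935 − (58)(105) = 1390
Denominator: √[(nΣx²−(Σx)²)(nΣy²−(Σy)²)]
  nΣx²−(Σx)² = 8·496 − 3364 = 604;  nΣy²−(Σy)² = 8·1813 − 11025 = 3479
  √(604·3479) = √2101316 = 1449.5917
r = 1390 / 1449.5917 = 0.9589

0.9589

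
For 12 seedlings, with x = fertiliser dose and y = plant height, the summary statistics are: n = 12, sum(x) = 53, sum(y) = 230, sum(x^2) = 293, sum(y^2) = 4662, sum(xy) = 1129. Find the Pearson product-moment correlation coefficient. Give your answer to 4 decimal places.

0.9257

S_xy = nΣxy − ΣxΣy = 12·1129 − 53·230 = 13548 − 12190 = 1358
S_xx = nΣx² − (Σx)² = 12·293 − 53² = 3516 − 2809 = 707
S_yy = nΣy² − (Σy)² = 12·4662 − 230² = 55944 − 52900 = 3044
r = S_xy / √(S_xx·S_yy) = 1358 / √(707·3044) = 1358 / √2152108 = 1358 / 1467.0065 = 0.9257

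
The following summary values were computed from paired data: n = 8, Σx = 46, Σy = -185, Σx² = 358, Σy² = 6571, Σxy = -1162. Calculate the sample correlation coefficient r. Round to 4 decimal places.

-0.2122

S_xy = nΣxy − ΣxΣy = 8·(-1162) − 46·(-185) = -9296 − (-8510) = -786
S_xx = nΣx² − (Σx)² = 8·358 − 46² = 2864 − 2116 = 748
S_yy = nΣy² − (Σy)² = 8·6571 − (-185)² = 52568 − 34225 = 18343
r = S_xy / √(S_xx·S_yy) = -786 / √(748·18343) = -786 / √13720564 = -786 / 3704.1280 = -0.2122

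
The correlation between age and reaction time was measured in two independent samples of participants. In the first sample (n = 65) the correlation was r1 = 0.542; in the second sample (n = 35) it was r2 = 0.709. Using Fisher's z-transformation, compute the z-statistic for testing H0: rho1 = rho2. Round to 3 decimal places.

-1.278

z1 = atanh(0.542) = 0.606983,  z2 = atanh(0.709) = 0.885170
SE = √(1/(n1−3) + 1/(n2−3)) = √(1/62 + 1/32) = √(0.0161290 + 0.0312500) = √0.0473790 = 0.217667
z = (z1 − z2)/SE = (0.606983 − 0.885170) / 0.217667 = -0.278187 / 0.217667 = -1.278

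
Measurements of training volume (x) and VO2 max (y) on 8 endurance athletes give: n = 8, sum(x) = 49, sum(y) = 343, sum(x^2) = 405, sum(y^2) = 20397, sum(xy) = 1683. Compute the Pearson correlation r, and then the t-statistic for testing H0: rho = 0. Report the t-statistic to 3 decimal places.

Numerator: nΣxy − (Σx)(Σy) = 8·1683 − (49)(343) = -3343
Denominator: √[(nΣx²−(Σx)²)(nΣy²−(Σy)²)]
  nΣx²−(Σx)² = 8·405 − 2401 = 839;  nΣy²−(Σy)² = 8·20397 − 117649 = 45527
  √(839·45527) = √38197153 = 6180.3845
r = -3343 / 6180.3845 = -0.5409
t = r·√(n−2)/√(1−r²) = -0.5409·√6 / √(1−0.292573) = -1.324929 / 0.841087 = -1.575

-1.575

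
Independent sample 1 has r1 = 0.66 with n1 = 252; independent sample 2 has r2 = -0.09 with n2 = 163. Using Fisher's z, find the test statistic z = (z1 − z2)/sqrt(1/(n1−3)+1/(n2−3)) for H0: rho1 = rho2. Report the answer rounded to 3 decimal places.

8.715

z1 = atanh(0.66) = 0.792814,  z2 = atanh(-0.09) = -0.090244
SE = √(1/(n1−3) + 1/(n2−3)) = √(1/249 + 1/160) = √(0.0040161 + 0.0062500) = √0.0102661 = 0.101322
z = (z1 − z2)/SE = (0.792814 − (-0.090244)) / 0.101322 = 0.883058 / 0.101322 = 8.715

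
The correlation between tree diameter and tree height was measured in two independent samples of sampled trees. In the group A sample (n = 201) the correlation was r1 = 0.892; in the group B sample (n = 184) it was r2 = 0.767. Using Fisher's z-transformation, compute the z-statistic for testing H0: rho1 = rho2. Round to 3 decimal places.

z1 = atanh(0.892) = 1.431629,  z2 = atanh(0.767) = 1.013000
SE = √(1/(n1−3) + 1/(n2−3)) = √(1/198 + 1/181) = √(0.0050505 + 0.0055249) = √0.0105754 = 0.102837
z = (z1 − z2)/SE = (1.431629 − 1.013000) / 0.102837 = 0.418629 / 0.102837 = 4.071

4.071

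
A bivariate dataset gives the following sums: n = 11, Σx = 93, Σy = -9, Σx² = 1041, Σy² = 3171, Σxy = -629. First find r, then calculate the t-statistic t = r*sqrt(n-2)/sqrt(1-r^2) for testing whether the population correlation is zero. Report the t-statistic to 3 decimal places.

Numerator: nΣxy − (Σx)(Σy) = 11·(-629) − (93)(-9) = -6082
Denominator: √[(nΣx²−(Σx)²)(nΣy²−(Σy)²)]
  nΣx²−(Σx)² = 11·1041 − 8649 = 2802;  nΣy²−(Σy)² = 11·3171 − 81 = 34800
  √(2802·34800) = √97509600 = 9874.6949
r = -6082 / 9874.6949 = -0.6159
t = r·√(n−2)/√(1−r²) = -0.6159·√9 / √(1−0.379333) = -1.847700 / 0.787824 = -2.345

-2.345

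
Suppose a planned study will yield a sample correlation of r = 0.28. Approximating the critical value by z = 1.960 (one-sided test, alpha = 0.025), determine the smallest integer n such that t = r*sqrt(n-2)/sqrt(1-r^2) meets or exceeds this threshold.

48

r√(n−2)/√(1−r²) ≥ 1.960  ⇔  n−2 ≥ (1.960)²·(1−r²)/r²
(1−r²)/r² = (1−0.0784)/0.0784 = 11.7551
n ≥ 2 + 3.8416·11.7551 = 2 + 45.1584 = 47.1584
⌈47.1584⌉ = 48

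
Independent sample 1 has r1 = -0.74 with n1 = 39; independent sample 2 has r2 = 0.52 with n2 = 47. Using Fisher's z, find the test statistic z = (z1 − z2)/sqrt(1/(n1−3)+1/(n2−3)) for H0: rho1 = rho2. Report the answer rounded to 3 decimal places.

z1 = atanh(-0.74) = -0.950479,  z2 = atanh(0.52) = 0.576340
SE = √(1/(n1−3) + 1/(n2−3)) = √(1/36 + 1/44) = √(0.0277778 + 0.0227273) = √0.0505051 = 0.224733
z = (z1 − z2)/SE = (-0.950479 − 0.576340) / 0.224733 = -1.526819 / 0.224733 = -6.794

-6.794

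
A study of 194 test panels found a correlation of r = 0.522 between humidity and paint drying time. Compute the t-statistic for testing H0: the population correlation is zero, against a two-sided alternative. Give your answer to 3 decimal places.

t = r·√(n−2) / √(1−r²) with r = 0.522, n = 194
  = 0.522·√192 / √(1 − 0.272484)
  = 0.522·13.856406 / 0.852945
  = 7.233044 / 0.852945 = 8.480

8.480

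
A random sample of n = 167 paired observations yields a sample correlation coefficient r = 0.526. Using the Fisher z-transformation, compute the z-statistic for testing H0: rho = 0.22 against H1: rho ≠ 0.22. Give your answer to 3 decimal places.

4.622

Fisher z: atanh(0.526) = 0.584599, atanh(0.22) = 0.223656
z = (z_r − z_0)·√(n−3) = (0.584599 − 0.223656)·√164 = 0.360943 · 12.806248 = 4.622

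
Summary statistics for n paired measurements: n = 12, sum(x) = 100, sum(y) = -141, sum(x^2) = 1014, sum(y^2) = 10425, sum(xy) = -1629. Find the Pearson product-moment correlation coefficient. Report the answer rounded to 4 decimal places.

-0.3607

Numerator: nΣxy − (Σx)(Σy) = 12·(-1629) − (100)(-141) = -5448
Denominator: √[(nΣx²−(Σx)²)(nΣy²−(Σy)²)]
  nΣx²−(Σx)² = 12·1014 − 10000 = 2168;  nΣy²−(Σy)² = 12·10425 − 19881 = 105219
  √(2168·105219) = √228114792 = 15103.4695
r = -5448 / 15103.4695 = -0.3607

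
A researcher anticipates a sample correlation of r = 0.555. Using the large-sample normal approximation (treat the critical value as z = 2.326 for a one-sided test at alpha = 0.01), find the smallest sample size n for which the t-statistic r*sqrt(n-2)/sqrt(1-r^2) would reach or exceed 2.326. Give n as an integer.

Need r·√(n−2)/√(1−r²) ≥ 2.326
√(n−2) ≥ 2.326·√(1−0.308025) / 0.555 = 2.326·0.831850 / 0.555 = 3.4863
n−2 ≥ 12.1543  ⇒  n ≥ 14.1543
Smallest integer n = 15

15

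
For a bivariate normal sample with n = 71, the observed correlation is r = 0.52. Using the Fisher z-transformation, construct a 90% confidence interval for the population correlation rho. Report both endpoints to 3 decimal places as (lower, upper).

Fisher z: z_r = atanh(r) = ½·ln((1+0.52)/(1−0.52)) = 0.576340
SE(z) = 1/√(n−3) = 1/√68 = 0.121268
90% ⇒ z* = 1.645; margin = 1.645·0.121268 = 0.199486
CI on z-scale: (0.376854, 0.775826)
Back-transform: tanh(0.376854) = 0.359972, tanh(0.775826) = 0.650304

(0.360, 0.650)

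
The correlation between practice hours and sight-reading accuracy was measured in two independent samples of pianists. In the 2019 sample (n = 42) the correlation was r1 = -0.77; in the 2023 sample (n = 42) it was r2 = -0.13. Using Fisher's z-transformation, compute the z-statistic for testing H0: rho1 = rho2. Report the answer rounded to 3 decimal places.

z1 = atanh(-0.77) = -1.020328,  z2 = atanh(-0.13) = -0.130740
SE = √(1/(n1−3) + 1/(n2−3)) = √(1/39 + 1/39) = √(0.0256410 + 0.0256410) = √0.0512820 = 0.226455
z = (z1 − z2)/SE = (-1.020328 − (-0.130740)) / 0.226455 = -0.889588 / 0.226455 = -3.928

-3.928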